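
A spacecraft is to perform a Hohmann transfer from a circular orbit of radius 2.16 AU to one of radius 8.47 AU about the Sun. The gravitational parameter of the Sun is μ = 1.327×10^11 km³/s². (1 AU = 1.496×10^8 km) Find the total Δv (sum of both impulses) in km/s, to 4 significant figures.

Δv = 9.027 km/s

In km: r₁ = 2.16 × 1.496×10^8 = 3.23136×10^8 km; r₂ = 8.47 × 1.496×10^8 = 1.267112×10^9 km.
Semi-major axis of the transfer orbit: a_t = (3.23136×10^8 + 1.267112×10^9)/2 = 7.95124×10^8 km.
Circular speed at r₁: v₁ = √(μ/r₁) = √(1.327×10^11/3.23136×10^8) = 20.265 km/s.
On the transfer ellipse at r₁, vis-viva equation gives v_p = √[μ(2/r₁ − 1/a_t)] = 25.582 km/s.
First burn Δv₁ = |v_p − v₁| = 5.317 km/s.
At r₂, v₂ = √(μ/r₂) = 10.234 km/s.
Transfer-orbit speed at r₂: v_a = √[μ(2/r₂ − 1/a_t)] = 6.5238 km/s.
Second burn Δv₂ = |v₂ − v_a| = 3.710 km/s.
Δv = Δv₁ + Δv₂ = 5.317 + 3.710 = 9.027 km/s.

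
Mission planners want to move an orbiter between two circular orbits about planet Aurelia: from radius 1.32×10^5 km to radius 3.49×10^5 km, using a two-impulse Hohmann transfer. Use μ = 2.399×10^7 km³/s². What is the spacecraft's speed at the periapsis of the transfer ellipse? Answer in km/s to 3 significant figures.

v = 16.2 km/s

Semi-major axis of the transfer orbit: a_t = (1.320×10^5 + 3.490×10^5)/2 = 2.405×10^5 km.
At periapsis, r = 1.320×10^5 km.
From the vis-viva equation, v = √[μ(2/r − 1/a_t)] = 16.24 km/s.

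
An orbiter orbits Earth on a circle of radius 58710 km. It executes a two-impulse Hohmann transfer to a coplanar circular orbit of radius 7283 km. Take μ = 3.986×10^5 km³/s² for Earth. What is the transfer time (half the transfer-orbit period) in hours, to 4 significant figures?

t = 8.285 hours

Transfer-ellipse semi-major axis a_t = (r₁ + r₂)/2 = (58710 + 7283)/2 = 32996.5 km.
Half the transfer-orbit period gives t = π√(a_t³/μ) = 29825 s.
Converting: 29825 s ÷ 3600 s/hour = 8.285 hours.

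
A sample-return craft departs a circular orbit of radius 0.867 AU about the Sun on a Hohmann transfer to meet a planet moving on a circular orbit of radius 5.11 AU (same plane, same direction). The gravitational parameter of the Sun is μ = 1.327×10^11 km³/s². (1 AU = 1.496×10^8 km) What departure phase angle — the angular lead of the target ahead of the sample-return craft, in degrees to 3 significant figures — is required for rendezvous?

In km: r₁ = 0.867 × 1.496×10^8 = 1.297032×10^8 km; r₂ = 5.11 × 1.496×10^8 = 7.64456×10^8 km.
Transfer-ellipse semi-major axis a_t = (r₁ + r₂)/2 = (1.297032×10^8 + 7.64456×10^8)/2 = 4.470796×10^8 km.
The half-period of the transfer ellipse is t = π√(a_t³/μ) = 8.153×10^7 s.
Target angular speed ω₂ = √(μ/r₂³) = 1.723×10^-8 rad/s.
Angle swept by the target during transfer: ω₂·t = 1.405 rad = 80.50°.
The sample-return craft traverses 180° on the transfer ellipse, so the target must lead by 180° − 80.50° = 99.5°.

φ = 99.5°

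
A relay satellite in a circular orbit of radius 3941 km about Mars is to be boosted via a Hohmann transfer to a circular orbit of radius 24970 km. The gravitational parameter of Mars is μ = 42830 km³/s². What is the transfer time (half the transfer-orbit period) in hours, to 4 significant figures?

Semi-major axis of the transfer orbit: a_t = (3941 + 24970)/2 = 14455.5 km.
Half the transfer-orbit period gives t = π√(a_t³/μ) = 26383 s.
Converting: 26383 s ÷ 3600 s/hour = 7.329 hours.

t = 7.329 hours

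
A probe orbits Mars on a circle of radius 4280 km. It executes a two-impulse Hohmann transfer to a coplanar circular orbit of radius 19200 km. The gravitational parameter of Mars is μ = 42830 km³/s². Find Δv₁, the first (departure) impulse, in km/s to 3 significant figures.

Δv₁ = 0.882 km/s

Semi-major axis of the transfer orbit: a_t = (4280 + 19200)/2 = 11740 km.
Circular speed at r = 4280 km: v_c = √(μ/r) = 3.1634 km/s.
Vis-viva on the transfer ellipse at r = 4280 km gives v_t = √[μ(2/r − 1/a_t)] = 4.0455 km/s.
Δv₁ = |v_t − v_c| = |4.0455 − 3.1634| = 0.8821 km/s.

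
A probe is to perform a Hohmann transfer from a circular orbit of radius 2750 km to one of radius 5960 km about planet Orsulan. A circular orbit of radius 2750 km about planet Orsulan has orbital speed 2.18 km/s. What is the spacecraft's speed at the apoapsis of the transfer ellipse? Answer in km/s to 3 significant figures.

v = 1.18 km/s

From the circular-orbit relation v² = μ/r at r = 2750 km: μ = v²r = (2.18)² × 2750 = 13069.1 km³/s².
Transfer-ellipse semi-major axis a_t = (r₁ + r₂)/2 = (2750 + 5960)/2 = 4355 km.
At apoapsis, r = 5960 km.
Vis-viva: v = √[μ(2/r − 1/a_t)] = √[13069.1 × (2/5960 − 1/4355)] = 1.177 km/s.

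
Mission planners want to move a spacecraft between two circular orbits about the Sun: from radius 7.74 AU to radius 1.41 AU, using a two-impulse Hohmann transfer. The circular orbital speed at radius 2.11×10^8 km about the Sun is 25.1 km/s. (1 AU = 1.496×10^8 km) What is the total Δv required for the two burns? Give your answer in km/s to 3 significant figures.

From the circular-orbit relation v² = μ/r at r = 2.11×10^8 km: μ = v²r = (25.1)² × 2.11×10^8 = 1.32932×10^11 km³/s².
In km: r₁ = 7.74 × 1.496×10^8 = 1.157904×10^9 km; r₂ = 1.41 × 1.496×10^8 = 2.10936×10^8 km.
Semi-major axis of the transfer orbit: a_t = (1.157904×10^9 + 2.10936×10^8)/2 = 6.8442×10^8 km.
At r₁ the circular-orbit speed is v₁ = √(μ/r₁) = 10.7147 km/s.
On the transfer ellipse at r₁, vis-viva equation gives v_a = √[μ(2/r₁ − 1/a_t)] = 5.94830 km/s.
First burn Δv₁ = |v_a − v₁| = 4.7664 km/s.
At r₂, v₂ = √(μ/r₂) = 25.103808 km/s.
Transfer-orbit speed at r₂: v_p = √[μ(2/r₂ − 1/a_t)] = 32.652356 km/s.
Second burn Δv₂ = |v₂ − v_p| = 7.5485 km/s.
Total Δv = Δv₁ + Δv₂ = 12.31 km/s.

Δv = 12.3 km/s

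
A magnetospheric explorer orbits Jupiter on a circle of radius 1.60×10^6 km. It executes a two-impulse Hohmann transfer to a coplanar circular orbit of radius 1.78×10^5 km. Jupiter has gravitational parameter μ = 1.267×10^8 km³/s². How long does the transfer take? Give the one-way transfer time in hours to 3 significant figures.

Semi-major axis of the transfer orbit: a_t = (1.600×10^6 + 1.780×10^5)/2 = 8.890×10^5 km.
By Kepler's third law the transfer-orbit period is T = 2π√(a_t³/μ), so t = T/2 = 2.339×10^5 s.
Converting: 2.339×10^5 s ÷ 3600 s/hour = 65.0 hours.

t = 65.0 hours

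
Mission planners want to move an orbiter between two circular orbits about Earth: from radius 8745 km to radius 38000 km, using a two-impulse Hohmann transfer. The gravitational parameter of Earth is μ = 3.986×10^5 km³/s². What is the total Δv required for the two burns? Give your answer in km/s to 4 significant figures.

Δv = 3.115 km/s

Semi-major axis of the transfer orbit: a_t = (8745 + 38000)/2 = 23372.5 km.
Circular speed at r₁: v₁ = √(μ/r₁) = √(3.986×10^5/8745) = 6.7513 km/s.
On the transfer ellipse at r₁, vis-viva gives v_p = √[μ(2/r₁ − 1/a_t)] = 8.6085 km/s.
First burn Δv₁ = |v_p − v₁| = 1.857 km/s.
Circular speed at r₂: v₂ = √(μ/r₂) = 3.239 km/s.
Transfer-orbit speed at r₂: v_a = √[μ(2/r₂ − 1/a_t)] = 1.981 km/s.
Second burn Δv₂ = |v₂ − v_a| = 1.258 km/s.
Δv = Δv₁ + Δv₂ = 1.857 + 1.258 = 3.115 km/s.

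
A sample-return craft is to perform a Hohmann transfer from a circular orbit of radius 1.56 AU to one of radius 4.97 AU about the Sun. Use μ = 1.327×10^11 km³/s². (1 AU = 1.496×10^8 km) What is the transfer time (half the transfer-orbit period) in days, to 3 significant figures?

t = 1080 days

In km: r₁ = 1.56 × 1.496×10^8 = 2.33376×10^8 km; r₂ = 4.97 × 1.496×10^8 = 7.43512×10^8 km.
Transfer-ellipse semi-major axis a_t = (r₁ + r₂)/2 = (2.33376×10^8 + 7.43512×10^8)/2 = 4.88444×10^8 km.
Transfer time t = π√(a_t³/μ) = π√((4.88444×10^8)³ / 1.327×10^11) = 9.310×10^7 s.
Converting: 9.310×10^7 s ÷ 86400 s/day = 1080 days.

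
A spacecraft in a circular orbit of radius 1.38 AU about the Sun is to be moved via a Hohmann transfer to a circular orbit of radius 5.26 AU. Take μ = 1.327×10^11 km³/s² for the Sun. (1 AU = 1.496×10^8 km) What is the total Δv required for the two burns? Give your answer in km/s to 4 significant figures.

In km: r₁ = 1.38 × 1.496×10^8 = 2.06448×10^8 km; r₂ = 5.26 × 1.496×10^8 = 7.86896×10^8 km.
Semi-major axis of the transfer orbit: a_t = (2.06448×10^8 + 7.86896×10^8)/2 = 4.96672×10^8 km.
At r₁ the circular-orbit speed is v₁ = √(μ/r₁) = 25.353 km/s.
Transfer-orbit speed at r₁ (vis-viva equation): v_p = √[μ(2/r₁ − 1/a_t)] = 31.912 km/s.
First burn Δv₁ = |v_p − v₁| = 6.559 km/s.
At r₂, v₂ = √(μ/r₂) = 12.986 km/s.
Transfer-orbit speed at r₂: v_a = √[μ(2/r₂ − 1/a_t)] = 8.3723 km/s.
Second burn Δv₂ = |v₂ − v_a| = 4.614 km/s.
Δv = Δv₁ + Δv₂ = 6.559 + 4.614 = 11.17 km/s.

Δv = 11.17 km/s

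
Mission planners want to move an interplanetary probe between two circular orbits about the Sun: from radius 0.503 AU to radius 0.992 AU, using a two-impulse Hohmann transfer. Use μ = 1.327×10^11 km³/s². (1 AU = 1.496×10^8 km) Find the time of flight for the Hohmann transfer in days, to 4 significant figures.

In km: r₁ = 0.503 × 1.496×10^8 = 7.52488×10^7 km; r₂ = 0.992 × 1.496×10^8 = 1.484032×10^8 km.
The Hohmann ellipse has a_t = (r₁ + r₂)/2 = 1.11826×10^8 km.
By Kepler's third law the transfer-orbit period is T = 2π√(a_t³/μ), so t = T/2 = 1.0198×10^7 s.
Converting: 1.0198×10^7 s ÷ 86400 s/day = 118.0 days.

t = 118.0 days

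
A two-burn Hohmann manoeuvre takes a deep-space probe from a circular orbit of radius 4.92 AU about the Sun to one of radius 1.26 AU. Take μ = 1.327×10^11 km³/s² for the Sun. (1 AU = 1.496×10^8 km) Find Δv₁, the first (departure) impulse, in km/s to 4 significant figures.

Δv₁ = 4.853 km/s

In km: r₁ = 4.92 × 1.496×10^8 = 7.36032×10^8 km; r₂ = 1.26 × 1.496×10^8 = 1.88496×10^8 km.
Semi-major axis of the transfer orbit: a_t = (7.36032×10^8 + 1.88496×10^8)/2 = 4.62264×10^8 km.
On the circular orbit at r = 7.36032×10^8 km, v_c = √(μ/r) = 13.427 km/s.
Transfer-orbit speed at the same r (vis-viva, a = a_t): v_t = √[μ(2/r − 1/a_t)] = 8.5742 km/s.
Δv₁ = |v_t − v_c| = |8.5742 − 13.427| = 4.853 km/s.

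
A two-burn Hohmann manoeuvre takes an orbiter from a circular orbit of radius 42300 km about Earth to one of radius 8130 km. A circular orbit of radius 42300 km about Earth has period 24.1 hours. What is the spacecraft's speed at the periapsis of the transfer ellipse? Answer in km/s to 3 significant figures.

v = 9.05 km/s

From Kepler's third law T² = 4π²r³/μ at r = 42300 km, T = 24.1 hours = 24.1 × 3600 s = 86760 s: μ = 4π²r³/T² = 3.96955×10^5 km³/s².
Semi-major axis of the transfer orbit: a_t = (42300 + 8130)/2 = 25215 km.
The periapsis of the transfer ellipse is at r = 8130 km.
From the vis-viva equation, v = √[μ(2/r − 1/a_t)] = 9.050 km/s.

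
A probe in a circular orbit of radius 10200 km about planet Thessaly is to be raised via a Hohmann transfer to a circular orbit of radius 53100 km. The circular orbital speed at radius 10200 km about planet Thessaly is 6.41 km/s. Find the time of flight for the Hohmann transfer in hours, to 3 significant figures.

t = 7.59 hours

From the circular-orbit relation v² = μ/r at r = 10200 km: μ = v²r = (6.41)² × 10200 = 4.19099×10^5 km³/s².
Transfer-ellipse semi-major axis a_t = (r₁ + r₂)/2 = (10200 + 53100)/2 = 31650 km.
Transfer time t = π√(a_t³/μ) = π√((31650)³ / 4.19099×10^5) = 27320 s.
Converting: 27320 s ÷ 3600 s/hour = 7.59 hours.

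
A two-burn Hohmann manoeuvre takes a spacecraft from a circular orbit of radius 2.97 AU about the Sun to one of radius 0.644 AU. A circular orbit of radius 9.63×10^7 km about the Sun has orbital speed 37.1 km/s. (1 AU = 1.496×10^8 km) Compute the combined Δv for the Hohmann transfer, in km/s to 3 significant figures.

Δv = 17.4 km/s

From the circular-orbit relation v² = μ/r at r = 9.63×10^7 km: μ = v²r = (37.1)² × 9.63×10^7 = 1.32548×10^11 km³/s².
In km: r₁ = 2.97 × 1.496×10^8 = 4.44312×10^8 km; r₂ = 0.644 × 1.496×10^8 = 9.63424×10^7 km.
Transfer-ellipse semi-major axis a_t = (r₁ + r₂)/2 = (4.44312×10^8 + 9.63424×10^7)/2 = 2.703272×10^8 km.
Circular speed at r₁: v₁ = √(μ/r₁) = √(1.32548×10^11/4.44312×10^8) = 17.272 km/s.
On the transfer ellipse at r₁, v² = μ(2/r − 1/a) gives v_a = √[μ(2/r₁ − 1/a_t)] = 10.311 km/s.
First burn Δv₁ = |v_a − v₁| = 6.961 km/s.
Circular speed at r₂: v₂ = √(μ/r₂) = 37.09 km/s.
Transfer-orbit speed at r₂: v_p = √[μ(2/r₂ − 1/a_t)] = 47.55 km/s.
Second burn Δv₂ = |v₂ − v_p| = 10.46 km/s.
Δv = Δv₁ + Δv₂ = 6.961 + 10.46 = 17.42 km/s.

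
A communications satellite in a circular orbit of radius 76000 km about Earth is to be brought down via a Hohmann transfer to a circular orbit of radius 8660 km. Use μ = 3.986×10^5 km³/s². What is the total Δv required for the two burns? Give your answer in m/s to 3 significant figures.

Transfer-ellipse semi-major axis a_t = (r₁ + r₂)/2 = (76000 + 8660)/2 = 42330 km.
At r₁ the circular-orbit speed is v₁ = √(μ/r₁) = 2.29014 km/s.
Transfer-orbit speed at r₁ (vis-viva): v_a = √[μ(2/r₁ − 1/a_t)] = 1.03585 km/s.
First burn Δv₁ = |v_a − v₁| = 1.25429 km/s.
At r₂, v₂ = √(μ/r₂) = 6.784373 km/s.
Transfer-orbit speed at r₂: v_p = √[μ(2/r₂ − 1/a_t)] = 9.090596 km/s.
Second burn Δv₂ = |v₂ − v_p| = 2.30622 km/s.
Total Δv = Δv₁ + Δv₂ = 3.561 km/s.

Δv = 3560 m/s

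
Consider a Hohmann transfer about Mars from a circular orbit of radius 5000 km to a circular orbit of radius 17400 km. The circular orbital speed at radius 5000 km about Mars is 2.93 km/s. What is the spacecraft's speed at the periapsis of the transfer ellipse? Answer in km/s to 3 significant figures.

v = 3.65 km/s

From the circular-orbit relation v² = μ/r at r = 5000 km: μ = v²r = (2.93)² × 5000 = 42924.5 km³/s².
Transfer-ellipse semi-major axis a_t = (r₁ + r₂)/2 = (5000 + 17400)/2 = 11200 km.
At periapsis, r = 5000 km.
Applying v² = μ(2/r − 1/a_t): v = 3.652 km/s.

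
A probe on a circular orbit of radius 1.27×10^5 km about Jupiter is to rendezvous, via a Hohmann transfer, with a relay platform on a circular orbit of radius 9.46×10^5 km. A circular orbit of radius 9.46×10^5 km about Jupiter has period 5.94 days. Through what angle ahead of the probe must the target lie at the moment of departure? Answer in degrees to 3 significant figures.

From Kepler's third law T² = 4π²r³/μ at r = 9.46×10^5 km, T = 5.94 days = 5.94 × 86400 s = 5.13216×10^5 s: μ = 4π²r³/T² = 1.26892×10^8 km³/s².
Transfer-ellipse semi-major axis a_t = (r₁ + r₂)/2 = (1.270×10^5 + 9.460×10^5)/2 = 5.365×10^5 km.
The half-period of the transfer ellipse is t = π√(a_t³/μ) = 1.09594×10^5 s.
Target angular speed ω₂ = √(μ/r₂³) = 1.22428×10^-5 rad/s.
Angle swept by the target during transfer: ω₂·t = 1.34174 rad = 76.88°.
The probe traverses 180° on the transfer ellipse, so the target must lead by 180° − 76.88° = 103°.

φ = 103°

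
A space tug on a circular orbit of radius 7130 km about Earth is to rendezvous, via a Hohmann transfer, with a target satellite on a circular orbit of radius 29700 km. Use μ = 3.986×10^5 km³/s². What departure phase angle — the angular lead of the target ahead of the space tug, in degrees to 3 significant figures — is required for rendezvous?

Transfer-ellipse semi-major axis a_t = (r₁ + r₂)/2 = (7130 + 29700)/2 = 18415 km.
The half-period of the transfer ellipse is t = π√(a_t³/μ) = 12434.8 s.
Target angular speed ω₂ = √(μ/r₂³) = 1.23349×10^-4 rad/s.
Angle swept by the target during transfer: ω₂·t = 1.5338 rad = 87.88°.
The space tug traverses 180° on the transfer ellipse, so the target must lead by 180° − 87.88° = 92.1°.

φ = 92.1°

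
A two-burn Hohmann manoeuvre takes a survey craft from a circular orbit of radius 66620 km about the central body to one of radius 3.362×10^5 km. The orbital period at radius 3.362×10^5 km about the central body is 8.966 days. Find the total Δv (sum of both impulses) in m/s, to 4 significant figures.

Δv = 2947 m/s

From Kepler's third law T² = 4π²r³/μ at r = 3.362×10^5 km, T = 8.966 days = 8.966 × 86400 s = 7.746624×10^5 s: μ = 4π²r³/T² = 2.49993×10^6 km³/s².
Transfer-ellipse semi-major axis a_t = (r₁ + r₂)/2 = (66620 + 3.362×10^5)/2 = 2.0141×10^5 km.
Circular speed at r₁: v₁ = √(μ/r₁) = √(2.49993×10^6/66620) = 6.12578 km/s.
Transfer-orbit speed at r₁ (vis-viva): v_p = √[μ(2/r₁ − 1/a_t)] = 7.91444 km/s.
First burn Δv₁ = |v_p − v₁| = 1.7887 km/s.
At r₂, v₂ = √(μ/r₂) = 2.7269 km/s.
Transfer-orbit speed at r₂: v_a = √[μ(2/r₂ − 1/a_t)] = 1.5683 km/s.
Second burn Δv₂ = |v₂ − v_a| = 1.1586 km/s.
Total Δv = Δv₁ + Δv₂ = 2.947 km/s.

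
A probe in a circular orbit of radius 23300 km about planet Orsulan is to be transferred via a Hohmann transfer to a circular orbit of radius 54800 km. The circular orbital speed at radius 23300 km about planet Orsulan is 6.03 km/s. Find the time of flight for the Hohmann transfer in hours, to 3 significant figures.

t = 7.32 hours

From the circular-orbit relation v² = μ/r at r = 23300 km: μ = v²r = (6.03)² × 23300 = 8.47209×10^5 km³/s².
Semi-major axis of the transfer orbit: a_t = (23300 + 54800)/2 = 39050 km.
By Kepler's third law the transfer-orbit period is T = 2π√(a_t³/μ), so t = T/2 = 26340 s.
Converting: 26340 s ÷ 3600 s/hour = 7.32 hours.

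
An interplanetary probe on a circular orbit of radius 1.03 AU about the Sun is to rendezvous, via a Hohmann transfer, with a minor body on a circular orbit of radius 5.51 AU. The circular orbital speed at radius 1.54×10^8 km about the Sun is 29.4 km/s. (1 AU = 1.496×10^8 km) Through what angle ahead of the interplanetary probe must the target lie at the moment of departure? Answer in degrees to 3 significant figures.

From the circular-orbit relation v² = μ/r at r = 1.54×10^8 km: μ = v²r = (29.4)² × 1.54×10^8 = 1.33111×10^11 km³/s².
In km: r₁ = 1.03 × 1.496×10^8 = 1.54088×10^8 km; r₂ = 5.51 × 1.496×10^8 = 8.24296×10^8 km.
Transfer-ellipse semi-major axis a_t = (r₁ + r₂)/2 = (1.54088×10^8 + 8.24296×10^8)/2 = 4.89192×10^8 km.
The half-period of the transfer ellipse is t = π√(a_t³/μ) = 9.3167×10^7 s.
The target's mean motion on its circular orbit is ω₂ = √(μ/r₂³) = 1.5416×10^-8 rad/s.
Angle swept by the target during transfer: ω₂·t = 1.4363 rad = 82.29°.
The interplanetary probe traverses 180° on the transfer ellipse, so the target must lead by 180° − 82.29° = 97.7°.

φ = 97.7°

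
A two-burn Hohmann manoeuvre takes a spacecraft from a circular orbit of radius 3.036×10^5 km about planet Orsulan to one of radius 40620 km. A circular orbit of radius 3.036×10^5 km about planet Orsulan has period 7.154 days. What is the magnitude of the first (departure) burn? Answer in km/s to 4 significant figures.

Δv₁ = 1.587 km/s

From Kepler's third law T² = 4π²r³/μ at r = 3.036×10^5 km, T = 7.154 days = 7.154 × 86400 s = 6.181056×10^5 s: μ = 4π²r³/T² = 2.89161×10^6 km³/s².
The Hohmann ellipse has a_t = (r₁ + r₂)/2 = 1.7211×10^5 km.
On the circular orbit at r = 3.036×10^5 km, v_c = √(μ/r) = 3.086 km/s.
Vis-viva on the transfer ellipse at r = 3.036×10^5 km gives v_t = √[μ(2/r − 1/a_t)] = 1.499 km/s.
Δv₁ = |v_t − v_c| = |1.499 − 3.086| = 1.587 km/s.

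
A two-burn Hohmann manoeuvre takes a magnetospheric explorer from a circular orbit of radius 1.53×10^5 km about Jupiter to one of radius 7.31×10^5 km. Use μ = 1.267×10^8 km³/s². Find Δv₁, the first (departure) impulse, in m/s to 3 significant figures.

Transfer-ellipse semi-major axis a_t = (r₁ + r₂)/2 = (1.530×10^5 + 7.310×10^5)/2 = 4.420×10^5 km.
On the circular orbit at r = 1.530×10^5 km, v_c = √(μ/r) = 28.777 km/s.
Transfer-orbit speed at the same r (vis-viva, a = a_t): v_t = √[μ(2/r − 1/a_t)] = 37.008 km/s.
Δv₁ = |v_t − v_c| = |37.008 − 28.777| = 8.231 km/s.

Δv₁ = 8230 m/s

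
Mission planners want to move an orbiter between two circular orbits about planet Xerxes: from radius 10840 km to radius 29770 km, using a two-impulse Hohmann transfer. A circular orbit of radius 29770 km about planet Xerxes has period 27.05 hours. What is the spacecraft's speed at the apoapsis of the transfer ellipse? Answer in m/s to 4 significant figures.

From Kepler's third law T² = 4π²r³/μ at r = 29770 km, T = 27.05 hours = 27.05 × 3600 s = 97380 s: μ = 4π²r³/T² = 1.09839×10^5 km³/s².
Transfer-ellipse semi-major axis a_t = (r₁ + r₂)/2 = (10840 + 29770)/2 = 20305 km.
At apoapsis, r = 29770 km.
Vis-viva: v = √[μ(2/r − 1/a_t)] = √[1.09839×10^5 × (2/29770 − 1/20305)] = 1.403 km/s.

v = 1403 m/s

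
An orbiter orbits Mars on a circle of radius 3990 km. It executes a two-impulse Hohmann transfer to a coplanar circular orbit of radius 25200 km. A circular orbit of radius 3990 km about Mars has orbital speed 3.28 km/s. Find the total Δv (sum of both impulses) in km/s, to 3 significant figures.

Δv = 1.65 km/s

From the circular-orbit relation v² = μ/r at r = 3990 km: μ = v²r = (3.28)² × 3990 = 42926.0 km³/s².
The Hohmann ellipse has a_t = (r₁ + r₂)/2 = 14595 km.
At r₁ the circular-orbit speed is v₁ = √(μ/r₁) = 3.280 km/s.
Transfer-orbit speed at r₁ (vis-viva): v_p = √[μ(2/r₁ − 1/a_t)] = 4.310 km/s.
First burn Δv₁ = |v_p − v₁| = 1.030 km/s.
At r₂, v₂ = √(μ/r₂) = 1.3051 km/s.
Transfer-orbit speed at r₂: v_a = √[μ(2/r₂ − 1/a_t)] = 0.68241 km/s.
Second burn Δv₂ = |v₂ − v_a| = 0.6227 km/s.
Δv = Δv₁ + Δv₂ = 1.030 + 0.6227 = 1.653 km/s.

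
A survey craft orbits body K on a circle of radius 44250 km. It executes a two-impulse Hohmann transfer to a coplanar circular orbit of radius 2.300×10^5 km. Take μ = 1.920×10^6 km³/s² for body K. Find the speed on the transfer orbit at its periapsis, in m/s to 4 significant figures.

Transfer-ellipse semi-major axis a_t = (r₁ + r₂)/2 = (44250 + 2.300×10^5)/2 = 1.37125×10^5 km.
The periapsis of the transfer ellipse is at r = 44250 km.
Vis-viva: v = √[μ(2/r − 1/a_t)] = √[1.920×10^6 × (2/44250 − 1/1.37125×10^5)] = 8.531 km/s.

v = 8531 m/s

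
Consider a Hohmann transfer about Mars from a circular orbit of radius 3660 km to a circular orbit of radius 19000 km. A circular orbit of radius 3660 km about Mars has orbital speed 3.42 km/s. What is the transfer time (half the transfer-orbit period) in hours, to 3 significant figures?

t = 5.09 hours

From the circular-orbit relation v² = μ/r at r = 3660 km: μ = v²r = (3.42)² × 3660 = 42808.8 km³/s².
Semi-major axis of the transfer orbit: a_t = (3660 + 19000)/2 = 11330 km.
Half the transfer-orbit period gives t = π√(a_t³/μ) = 18310 s.
Converting: 18310 s ÷ 3600 s/hour = 5.09 hours.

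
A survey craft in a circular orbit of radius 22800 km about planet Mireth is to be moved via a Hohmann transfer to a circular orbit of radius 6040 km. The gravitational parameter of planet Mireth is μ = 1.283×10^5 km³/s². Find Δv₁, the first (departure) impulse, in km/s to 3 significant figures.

Semi-major axis of the transfer orbit: a_t = (22800 + 6040)/2 = 14420 km.
On the circular orbit at r = 22800 km, v_c = √(μ/r) = 2.3722 km/s.
Transfer-orbit speed at the same r (vis-viva, a = a_t): v_t = √[μ(2/r − 1/a_t)] = 1.5353 km/s.
Δv₁ = |v_t − v_c| = |1.5353 − 2.3722| = 0.8369 km/s.

Δv₁ = 0.837 km/s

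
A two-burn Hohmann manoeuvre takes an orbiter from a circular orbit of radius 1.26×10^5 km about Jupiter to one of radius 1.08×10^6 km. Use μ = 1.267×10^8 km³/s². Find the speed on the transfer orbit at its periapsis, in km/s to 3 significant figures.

Transfer-ellipse semi-major axis a_t = (r₁ + r₂)/2 = (1.260×10^5 + 1.080×10^6)/2 = 6.030×10^5 km.
At periapsis, r = 1.260×10^5 km.
From the vis-viva equation, v = √[μ(2/r − 1/a_t)] = 42.44 km/s.

v = 42.4 km/s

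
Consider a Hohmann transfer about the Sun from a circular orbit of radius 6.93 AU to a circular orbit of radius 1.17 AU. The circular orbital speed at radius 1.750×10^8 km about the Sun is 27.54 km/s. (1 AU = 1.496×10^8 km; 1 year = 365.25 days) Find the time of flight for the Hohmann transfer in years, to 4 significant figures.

From the circular-orbit relation v² = μ/r at r = 1.750×10^8 km: μ = v²r = (27.54)² × 1.750×10^8 = 1.32729×10^11 km³/s².
In km: r₁ = 6.93 × 1.496×10^8 = 1.036728×10^9 km; r₂ = 1.17 × 1.496×10^8 = 1.75032×10^8 km.
Semi-major axis of the transfer orbit: a_t = (1.036728×10^9 + 1.75032×10^8)/2 = 6.0588×10^8 km.
Transfer time t = π√(a_t³/μ) = π√((6.0588×10^8)³ / 1.32729×10^11) = 1.286×10^8 s.
Converting: 1.286×10^8 s ÷ 3.15576×10^7 s/year (365.25 × 86400) = 4.075 years.

t = 4.075 years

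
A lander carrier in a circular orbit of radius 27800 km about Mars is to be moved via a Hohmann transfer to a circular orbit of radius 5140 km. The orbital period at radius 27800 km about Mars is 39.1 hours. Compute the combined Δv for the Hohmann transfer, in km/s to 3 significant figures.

Δv = 1.41 km/s

From Kepler's third law T² = 4π²r³/μ at r = 27800 km, T = 39.1 hours = 39.1 × 3600 s = 1.4076×10^5 s: μ = 4π²r³/T² = 42809.1 km³/s².
Semi-major axis of the transfer orbit: a_t = (27800 + 5140)/2 = 16470 km.
At r₁ the circular-orbit speed is v₁ = √(μ/r₁) = 1.2409 km/s.
Transfer-orbit speed at r₁ (v² = μ(2/r − 1/a)): v_a = √[μ(2/r₁ − 1/a_t)] = 0.69323 km/s.
First burn Δv₁ = |v_a − v₁| = 0.5477 km/s.
At r₂, v₂ = √(μ/r₂) = 2.8859 km/s.
Transfer-orbit speed at r₂: v_p = √[μ(2/r₂ − 1/a_t)] = 3.7494 km/s.
Second burn Δv₂ = |v₂ − v_p| = 0.8635 km/s.
Total Δv = Δv₁ + Δv₂ = 1.411 km/s.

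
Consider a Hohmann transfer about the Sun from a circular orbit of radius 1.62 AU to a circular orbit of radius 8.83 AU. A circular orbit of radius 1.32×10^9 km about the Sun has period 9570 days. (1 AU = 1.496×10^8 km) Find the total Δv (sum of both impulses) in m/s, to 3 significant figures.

From Kepler's third law T² = 4π²r³/μ at r = 1.32×10^9 km, T = 9570 days = 9570 × 86400 s = 8.26848×10^8 s: μ = 4π²r³/T² = 1.32810×10^11 km³/s².
In km: r₁ = 1.62 × 1.496×10^8 = 2.42352×10^8 km; r₂ = 8.83 × 1.496×10^8 = 1.320968×10^9 km.
Transfer-ellipse semi-major axis a_t = (r₁ + r₂)/2 = (2.42352×10^8 + 1.320968×10^9)/2 = 7.8166×10^8 km.
Circular speed at r₁: v₁ = √(μ/r₁) = √(1.32810×10^11/2.42352×10^8) = 23.4095 km/s.
On the transfer ellipse at r₁, vis-viva equation gives v_p = √[μ(2/r₁ − 1/a_t)] = 30.4319 km/s.
First burn Δv₁ = |v_p − v₁| = 7.022 km/s.
At r₂, v₂ = √(μ/r₂) = 10.027 km/s.
Transfer-orbit speed at r₂: v_a = √[μ(2/r₂ − 1/a_t)] = 5.5832 km/s.
Second burn Δv₂ = |v₂ − v_a| = 4.444 km/s.
Δv = Δv₁ + Δv₂ = 7.022 + 4.444 = 11.47 km/s.

Δv = 11500 m/s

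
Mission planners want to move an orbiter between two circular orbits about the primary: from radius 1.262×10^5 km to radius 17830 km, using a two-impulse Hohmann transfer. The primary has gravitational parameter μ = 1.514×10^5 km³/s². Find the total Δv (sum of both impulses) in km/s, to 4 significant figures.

Δv = 1.494 km/s

The Hohmann ellipse has a_t = (r₁ + r₂)/2 = 72015 km.
Circular speed at r₁: v₁ = √(μ/r₁) = √(1.514×10^5/1.262×10^5) = 1.0953 km/s.
On the transfer ellipse at r₁, vis-viva gives v_a = √[μ(2/r₁ − 1/a_t)] = 0.54500 km/s.
First burn Δv₁ = |v_a − v₁| = 0.5503 km/s.
Circular speed at r₂: v₂ = √(μ/r₂) = 2.9140 km/s.
Transfer-orbit speed at r₂: v_p = √[μ(2/r₂ − 1/a_t)] = 3.8575 km/s.
Second burn Δv₂ = |v₂ − v_p| = 0.9435 km/s.
Δv = Δv₁ + Δv₂ = 0.5503 + 0.9435 = 1.494 km/s.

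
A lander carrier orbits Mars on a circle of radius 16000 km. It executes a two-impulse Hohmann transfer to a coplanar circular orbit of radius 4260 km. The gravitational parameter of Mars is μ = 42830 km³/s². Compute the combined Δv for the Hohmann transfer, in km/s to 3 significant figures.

Δv = 1.39 km/s

Transfer-ellipse semi-major axis a_t = (r₁ + r₂)/2 = (16000 + 4260)/2 = 10130 km.
At r₁ the circular-orbit speed is v₁ = √(μ/r₁) = 1.6361 km/s.
Transfer-orbit speed at r₁ (vis-viva equation): v_a = √[μ(2/r₁ − 1/a_t)] = 1.0610 km/s.
First burn Δv₁ = |v_a − v₁| = 0.5751 km/s.
At r₂, v₂ = √(μ/r₂) = 3.1708 km/s.
Transfer-orbit speed at r₂: v_p = √[μ(2/r₂ − 1/a_t)] = 3.9850 km/s.
Second burn Δv₂ = |v₂ − v_p| = 0.8142 km/s.
Δv = Δv₁ + Δv₂ = 0.5751 + 0.8142 = 1.389 km/s.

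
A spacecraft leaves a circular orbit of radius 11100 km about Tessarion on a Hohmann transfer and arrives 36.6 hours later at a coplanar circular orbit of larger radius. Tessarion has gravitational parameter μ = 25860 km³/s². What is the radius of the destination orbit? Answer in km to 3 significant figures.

Transfer time t = 36.6 hours = 1.3176×10^5 s, and t = π√(a_t³/μ).
So a_t = (μ t²/π²)^(1/3) = (25860 × (1.3176×10^5)² / π²)^(1/3) = 35697 km.
Since a_t = (r₁ + r₂)/2, r₂ = 2a_t − r₁ = 2×35697 − 11100 = 60294 km.

r₂ = 60300 km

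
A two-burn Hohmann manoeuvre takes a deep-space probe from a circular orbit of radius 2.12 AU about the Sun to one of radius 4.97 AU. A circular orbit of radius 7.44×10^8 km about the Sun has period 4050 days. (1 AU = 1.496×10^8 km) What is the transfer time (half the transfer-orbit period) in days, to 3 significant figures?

t = 1220 days

From Kepler's third law T² = 4π²r³/μ at r = 7.44×10^8 km, T = 4050 days = 4050 × 86400 s = 3.4992×10^8 s: μ = 4π²r³/T² = 1.32783×10^11 km³/s².
In km: r₁ = 2.12 × 1.496×10^8 = 3.17152×10^8 km; r₂ = 4.97 × 1.496×10^8 = 7.43512×10^8 km.
Transfer-ellipse semi-major axis a_t = (r₁ + r₂)/2 = (3.17152×10^8 + 7.43512×10^8)/2 = 5.30332×10^8 km.
Half the transfer-orbit period gives t = π√(a_t³/μ) = 1.053×10^8 s.
Converting: 1.053×10^8 s ÷ 86400 s/day = 1220 days.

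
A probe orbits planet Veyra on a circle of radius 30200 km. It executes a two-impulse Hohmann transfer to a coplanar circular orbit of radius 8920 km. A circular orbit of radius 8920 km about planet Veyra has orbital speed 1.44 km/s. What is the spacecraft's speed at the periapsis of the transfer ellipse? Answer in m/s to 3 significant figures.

v = 1790 m/s

From the circular-orbit relation v² = μ/r at r = 8920 km: μ = v²r = (1.44)² × 8920 = 18496.5 km³/s².
Transfer-ellipse semi-major axis a_t = (r₁ + r₂)/2 = (30200 + 8920)/2 = 19560 km.
At periapsis, r = 8920 km.
Vis-viva: v = √[μ(2/r − 1/a_t)] = √[18496.5 × (2/8920 − 1/19560)] = 1.789 km/s.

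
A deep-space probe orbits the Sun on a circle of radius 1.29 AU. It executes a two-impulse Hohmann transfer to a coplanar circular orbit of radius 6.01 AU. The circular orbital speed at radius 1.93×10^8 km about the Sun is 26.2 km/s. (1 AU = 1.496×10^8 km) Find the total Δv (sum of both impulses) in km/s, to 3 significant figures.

Δv = 12.3 km/s

From the circular-orbit relation v² = μ/r at r = 1.93×10^8 km: μ = v²r = (26.2)² × 1.93×10^8 = 1.32483×10^11 km³/s².
In km: r₁ = 1.29 × 1.496×10^8 = 1.92984×10^8 km; r₂ = 6.01 × 1.496×10^8 = 8.99096×10^8 km.
Semi-major axis of the transfer orbit: a_t = (1.92984×10^8 + 8.99096×10^8)/2 = 5.4604×10^8 km.
Circular speed at r₁: v₁ = √(μ/r₁) = √(1.32483×10^11/1.92984×10^8) = 26.20 km/s.
Transfer-orbit speed at r₁ (vis-viva): v_p = √[μ(2/r₁ − 1/a_t)] = 33.62 km/s.
First burn Δv₁ = |v_p − v₁| = 7.420 km/s.
At r₂, v₂ = √(μ/r₂) = 12.1388 km/s.
Transfer-orbit speed at r₂: v_a = √[μ(2/r₂ − 1/a_t)] = 7.21648 km/s.
Second burn Δv₂ = |v₂ − v_a| = 4.922 km/s.
Δv = Δv₁ + Δv₂ = 7.420 + 4.922 = 12.34 km/s.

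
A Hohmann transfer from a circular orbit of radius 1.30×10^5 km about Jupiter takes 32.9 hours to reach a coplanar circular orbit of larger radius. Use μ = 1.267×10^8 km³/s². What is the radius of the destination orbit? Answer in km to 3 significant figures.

r₂ = 9.99×10^5 km

Transfer time t = 32.9 hours = 1.1844×10^5 s, and t = π√(a_t³/μ).
So a_t = (μ t²/π²)^(1/3) = (1.267×10^8 × (1.1844×10^5)² / π²)^(1/3) = 5.6471×10^5 km.
Since a_t = (r₁ + r₂)/2, r₂ = 2a_t − r₁ = 2×5.6471×10^5 − 1.300×10^5 = 9.9942×10^5 km.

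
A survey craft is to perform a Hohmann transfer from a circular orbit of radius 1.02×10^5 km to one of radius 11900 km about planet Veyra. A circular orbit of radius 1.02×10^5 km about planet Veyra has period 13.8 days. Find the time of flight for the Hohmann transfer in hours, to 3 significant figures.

t = 69.1 hours

From Kepler's third law T² = 4π²r³/μ at r = 1.02×10^5 km, T = 13.8 days = 13.8 × 86400 s = 1.19232×10^6 s: μ = 4π²r³/T² = 29469.6 km³/s².
Semi-major axis of the transfer orbit: a_t = (1.020×10^5 + 11900)/2 = 56950 km.
Half the transfer-orbit period gives t = π√(a_t³/μ) = 2.487×10^5 s.
Converting: 2.487×10^5 s ÷ 3600 s/hour = 69.1 hours.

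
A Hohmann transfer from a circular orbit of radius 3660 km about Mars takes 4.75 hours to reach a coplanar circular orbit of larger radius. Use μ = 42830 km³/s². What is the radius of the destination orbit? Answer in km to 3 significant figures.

Transfer time t = 4.75 hours = 17100 s, and t = π√(a_t³/μ).
So a_t = (μ t²/π²)^(1/3) = (42830 × (17100)² / π²)^(1/3) = 10826 km.
Since a_t = (r₁ + r₂)/2, r₂ = 2a_t − r₁ = 2×10826 − 3660 = 17992 km.

r₂ = 18000 km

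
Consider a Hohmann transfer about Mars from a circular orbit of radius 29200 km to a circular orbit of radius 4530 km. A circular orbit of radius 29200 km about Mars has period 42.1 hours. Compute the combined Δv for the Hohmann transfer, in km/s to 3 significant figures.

From Kepler's third law T² = 4π²r³/μ at r = 29200 km, T = 42.1 hours = 42.1 × 3600 s = 1.5156×10^5 s: μ = 4π²r³/T² = 42789.7 km³/s².
Semi-major axis of the transfer orbit: a_t = (29200 + 4530)/2 = 16865 km.
At r₁ the circular-orbit speed is v₁ = √(μ/r₁) = 1.21054 km/s.
Transfer-orbit speed at r₁ (vis-viva): v_a = √[μ(2/r₁ − 1/a_t)] = 0.627385 km/s.
First burn Δv₁ = |v_a − v₁| = 0.5832 km/s.
Circular speed at r₂: v₂ = √(μ/r₂) = 3.0734 km/s.
Transfer-orbit speed at r₂: v_p = √[μ(2/r₂ − 1/a_t)] = 4.0441 km/s.
Second burn Δv₂ = |v₂ − v_p| = 0.9707 km/s.
Δv = Δv₁ + Δv₂ = 0.5832 + 0.9707 = 1.554 km/s.

Δv = 1.55 km/s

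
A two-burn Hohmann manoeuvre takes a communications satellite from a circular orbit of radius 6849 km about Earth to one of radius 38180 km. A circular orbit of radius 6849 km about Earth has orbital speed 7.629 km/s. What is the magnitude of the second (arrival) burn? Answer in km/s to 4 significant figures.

From the circular-orbit relation v² = μ/r at r = 6849 km: μ = v²r = (7.629)² × 6849 = 3.98623×10^5 km³/s².
The Hohmann ellipse has a_t = (r₁ + r₂)/2 = 22514.5 km.
Circular speed at r = 38180 km: v_c = √(μ/r) = 3.231 km/s.
Vis-viva on the transfer ellipse at r = 38180 km gives v_t = √[μ(2/r − 1/a_t)] = 1.782 km/s.
Δv₂ = |v_t − v_c| = |1.782 − 3.231| = 1.449 km/s.

Δv₂ = 1.449 km/s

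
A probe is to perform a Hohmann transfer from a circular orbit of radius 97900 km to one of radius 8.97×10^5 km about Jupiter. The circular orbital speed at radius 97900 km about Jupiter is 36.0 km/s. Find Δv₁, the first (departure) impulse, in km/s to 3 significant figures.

Δv₁ = 12.3 km/s

From the circular-orbit relation v² = μ/r at r = 97900 km: μ = v²r = (36.0)² × 97900 = 1.26878×10^8 km³/s².
Semi-major axis of the transfer orbit: a_t = (97900 + 8.970×10^5)/2 = 4.9745×10^5 km.
On the circular orbit at r = 97900 km, v_c = √(μ/r) = 36.00 km/s.
Vis-viva on the transfer ellipse at r = 97900 km gives v_t = √[μ(2/r − 1/a_t)] = 48.34 km/s.
Δv₁ = |v_t − v_c| = |48.34 − 36.00| = 12.34 km/s.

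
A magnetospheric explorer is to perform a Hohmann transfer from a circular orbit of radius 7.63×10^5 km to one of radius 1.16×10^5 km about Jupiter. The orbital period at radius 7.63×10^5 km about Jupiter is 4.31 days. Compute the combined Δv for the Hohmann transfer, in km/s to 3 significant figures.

From Kepler's third law T² = 4π²r³/μ at r = 7.63×10^5 km, T = 4.31 days = 4.31 × 86400 s = 3.72384×10^5 s: μ = 4π²r³/T² = 1.26459×10^8 km³/s².
The Hohmann ellipse has a_t = (r₁ + r₂)/2 = 4.395×10^5 km.
At r₁ the circular-orbit speed is v₁ = √(μ/r₁) = 12.874 km/s.
Transfer-orbit speed at r₁ (v² = μ(2/r − 1/a)): v_a = √[μ(2/r₁ − 1/a_t)] = 6.6140 km/s.
First burn Δv₁ = |v_a − v₁| = 6.260 km/s.
Circular speed at r₂: v₂ = √(μ/r₂) = 33.018 km/s.
Transfer-orbit speed at r₂: v_p = √[μ(2/r₂ − 1/a_t)] = 43.504 km/s.
Second burn Δv₂ = |v₂ − v_p| = 10.49 km/s.
Δv = Δv₁ + Δv₂ = 6.260 + 10.49 = 16.75 km/s.

Δv = 16.7 km/s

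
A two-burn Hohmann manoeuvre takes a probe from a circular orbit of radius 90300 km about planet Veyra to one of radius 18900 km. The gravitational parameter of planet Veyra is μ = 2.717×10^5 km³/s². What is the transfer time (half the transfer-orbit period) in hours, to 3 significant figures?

t = 21.4 hours

Transfer-ellipse semi-major axis a_t = (r₁ + r₂)/2 = (90300 + 18900)/2 = 54600 km.
Half the transfer-orbit period gives t = π√(a_t³/μ) = 76890 s.
Converting: 76890 s ÷ 3600 s/hour = 21.4 hours.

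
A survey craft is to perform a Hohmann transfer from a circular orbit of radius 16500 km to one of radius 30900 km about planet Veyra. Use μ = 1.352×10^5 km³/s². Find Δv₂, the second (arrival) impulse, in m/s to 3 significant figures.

Δv₂ = 346 m/s

Semi-major axis of the transfer orbit: a_t = (16500 + 30900)/2 = 23700 km.
On the circular orbit at r = 30900 km, v_c = √(μ/r) = 2.0917 km/s.
Transfer-orbit speed at the same r (vis-viva, a = a_t): v_t = √[μ(2/r − 1/a_t)] = 1.7453 km/s.
Δv₂ = |v_t − v_c| = |1.7453 − 2.0917| = 0.3464 km/s.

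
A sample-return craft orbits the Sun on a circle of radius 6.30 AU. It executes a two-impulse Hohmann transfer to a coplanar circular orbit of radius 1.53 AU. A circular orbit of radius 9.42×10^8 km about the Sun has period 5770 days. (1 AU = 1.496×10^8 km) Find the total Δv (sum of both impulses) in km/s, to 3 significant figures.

Δv = 10.9 km/s

From Kepler's third law T² = 4π²r³/μ at r = 9.42×10^8 km, T = 5770 days = 5770 × 86400 s = 4.98528×10^8 s: μ = 4π²r³/T² = 1.32780×10^11 km³/s².
In km: r₁ = 6.30 × 1.496×10^8 = 9.4248×10^8 km; r₂ = 1.53 × 1.496×10^8 = 2.28888×10^8 km.
Transfer-ellipse semi-major axis a_t = (r₁ + r₂)/2 = (9.4248×10^8 + 2.28888×10^8)/2 = 5.85684×10^8 km.
At r₁ the circular-orbit speed is v₁ = √(μ/r₁) = 11.869 km/s.
On the transfer ellipse at r₁, v² = μ(2/r − 1/a) gives v_a = √[μ(2/r₁ − 1/a_t)] = 7.4201 km/s.
First burn Δv₁ = |v_a − v₁| = 4.449 km/s.
At r₂, v₂ = √(μ/r₂) = 24.085 km/s.
Transfer-orbit speed at r₂: v_p = √[μ(2/r₂ − 1/a_t)] = 30.553 km/s.
Second burn Δv₂ = |v₂ − v_p| = 6.468 km/s.
Total Δv = Δv₁ + Δv₂ = 10.92 km/s.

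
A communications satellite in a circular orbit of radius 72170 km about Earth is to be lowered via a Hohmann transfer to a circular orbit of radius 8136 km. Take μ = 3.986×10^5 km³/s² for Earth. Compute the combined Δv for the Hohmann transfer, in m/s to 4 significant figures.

The Hohmann ellipse has a_t = (r₁ + r₂)/2 = 40153 km.
Circular speed at r₁: v₁ = √(μ/r₁) = √(3.986×10^5/72170) = 2.3501 km/s.
On the transfer ellipse at r₁, vis-viva equation gives v_a = √[μ(2/r₁ − 1/a_t)] = 1.0579 km/s.
First burn Δv₁ = |v_a − v₁| = 1.2922 km/s.
At r₂, v₂ = √(μ/r₂) = 6.99944 km/s.
Transfer-orbit speed at r₂: v_p = √[μ(2/r₂ − 1/a_t)] = 9.38388 km/s.
Second burn Δv₂ = |v₂ − v_p| = 2.3844 km/s.
Total Δv = Δv₁ + Δv₂ = 3.677 km/s.

Δv = 3677 m/s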